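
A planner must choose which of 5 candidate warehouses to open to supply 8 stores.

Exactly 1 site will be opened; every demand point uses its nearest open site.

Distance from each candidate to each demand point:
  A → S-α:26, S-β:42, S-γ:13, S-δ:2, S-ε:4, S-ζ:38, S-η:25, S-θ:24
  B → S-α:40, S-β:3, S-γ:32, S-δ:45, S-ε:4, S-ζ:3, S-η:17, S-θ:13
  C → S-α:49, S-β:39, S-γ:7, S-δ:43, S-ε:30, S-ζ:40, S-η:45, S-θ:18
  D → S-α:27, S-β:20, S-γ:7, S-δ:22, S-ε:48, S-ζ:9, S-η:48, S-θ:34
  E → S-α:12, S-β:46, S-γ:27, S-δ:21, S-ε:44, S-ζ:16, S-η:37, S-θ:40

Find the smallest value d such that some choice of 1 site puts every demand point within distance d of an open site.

42

Open {A}.
  Farthest demand point is S-β at distance 42 (to A); all others are ≤ 42.
With {B} the worst case is 45.
With {E} the worst case is 46.
No size-1 selection achieves below 42.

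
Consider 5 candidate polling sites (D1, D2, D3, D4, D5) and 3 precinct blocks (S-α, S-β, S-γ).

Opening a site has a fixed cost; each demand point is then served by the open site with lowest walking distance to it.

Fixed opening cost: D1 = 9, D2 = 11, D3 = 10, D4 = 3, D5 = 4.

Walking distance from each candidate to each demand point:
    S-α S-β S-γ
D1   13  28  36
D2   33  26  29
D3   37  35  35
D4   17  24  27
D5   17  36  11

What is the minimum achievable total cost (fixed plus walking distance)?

59

Open {D4, D5}: assign each demand point to its cheapest open site.
  S-α→D4 17, S-β→D4 24, S-γ→D5 11
  walking distance 52, fixed 7 → total 59.
Compare {D1, D4, D5}: walking distance 48 + fixed 16 = 64.
Compare {D1, D5}: walking distance 52 + fixed 13 = 65.
Compare {D5}: walking distance 64 + fixed 4 = 68.
All other subsets cost ≥ 64. Minimum total cost: 59.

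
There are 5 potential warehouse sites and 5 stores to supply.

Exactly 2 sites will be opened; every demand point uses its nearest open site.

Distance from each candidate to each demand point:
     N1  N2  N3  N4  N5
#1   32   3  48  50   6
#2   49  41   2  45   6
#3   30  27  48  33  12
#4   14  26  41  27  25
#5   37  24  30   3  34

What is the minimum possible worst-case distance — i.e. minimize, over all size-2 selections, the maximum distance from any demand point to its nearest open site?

Open {#2, #4}.
  Farthest demand point is N4 at distance 27 (to #4); all others are ≤ 27.
With {#3, #5} the worst case is 30.
With {#4, #5} the worst case is 30.
No size-2 selection achieves below 27.

27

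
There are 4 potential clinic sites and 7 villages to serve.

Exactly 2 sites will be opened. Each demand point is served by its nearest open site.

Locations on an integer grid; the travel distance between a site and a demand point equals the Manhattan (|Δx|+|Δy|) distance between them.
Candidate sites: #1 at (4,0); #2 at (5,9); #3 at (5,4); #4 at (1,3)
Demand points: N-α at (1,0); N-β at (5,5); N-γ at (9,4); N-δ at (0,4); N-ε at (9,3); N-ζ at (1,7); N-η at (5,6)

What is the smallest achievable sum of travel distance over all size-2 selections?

Open {#3, #4}.
  N-α→#4 3, N-β→#3 1, N-γ→#3 4, N-δ→#4 2, N-ε→#3 5, N-ζ→#4 4, N-η→#3 2  ⇒ total 21.
Compare {#1, #3}: total 27.
Compare {#2, #3}: total 31.
No size-2 selection does better; minimum is 21.

21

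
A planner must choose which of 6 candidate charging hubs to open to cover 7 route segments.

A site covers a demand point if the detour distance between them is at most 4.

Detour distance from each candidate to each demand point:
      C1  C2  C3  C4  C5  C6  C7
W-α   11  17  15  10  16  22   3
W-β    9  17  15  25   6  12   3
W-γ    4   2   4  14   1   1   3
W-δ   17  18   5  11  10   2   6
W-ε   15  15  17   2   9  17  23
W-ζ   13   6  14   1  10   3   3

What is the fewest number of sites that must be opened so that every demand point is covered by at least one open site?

Coverage sets (demand points within 4 of each site):
  W-α: {C7}
  W-β: {C7}
  W-γ: {C1, C2, C3, C5, C6, C7}
  W-δ: {C6}
  W-ε: {C4}
  W-ζ: {C4, C6, C7}
No single site covers all 7 demand points.
But {W-γ, W-ε} covers everything, so the minimum is 2.

2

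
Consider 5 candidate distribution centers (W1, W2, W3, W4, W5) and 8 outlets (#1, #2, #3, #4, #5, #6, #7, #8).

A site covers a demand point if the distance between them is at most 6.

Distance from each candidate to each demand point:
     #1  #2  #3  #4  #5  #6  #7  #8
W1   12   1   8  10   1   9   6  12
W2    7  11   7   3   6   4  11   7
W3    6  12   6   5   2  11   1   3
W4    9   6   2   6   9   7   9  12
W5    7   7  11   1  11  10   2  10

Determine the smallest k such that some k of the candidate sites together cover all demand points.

Coverage sets (demand points within 6 of each site):
  W1: {#2, #5, #7}
  W2: {#4, #5, #6}
  W3: {#1, #3, #4, #5, #7, #8}
  W4: {#2, #3, #4}
  W5: {#4, #7}
No 2 sites suffice: every size-2 union leaves at least one demand point uncovered.
But {W1, W2, W3} covers everything, so the minimum is 3.

3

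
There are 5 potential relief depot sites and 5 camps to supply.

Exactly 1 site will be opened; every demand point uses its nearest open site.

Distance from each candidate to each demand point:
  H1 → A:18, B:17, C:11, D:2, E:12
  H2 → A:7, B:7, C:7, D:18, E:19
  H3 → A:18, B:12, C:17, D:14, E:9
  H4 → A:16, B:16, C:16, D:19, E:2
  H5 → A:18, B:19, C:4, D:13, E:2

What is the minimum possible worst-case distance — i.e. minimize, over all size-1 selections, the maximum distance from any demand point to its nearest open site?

Open {H1}.
  Farthest demand point is A at distance 18 (to H1); all others are ≤ 18.
With {H3} the worst case is 18.
With {H2} the worst case is 19.
No size-1 selection achieves below 18.

18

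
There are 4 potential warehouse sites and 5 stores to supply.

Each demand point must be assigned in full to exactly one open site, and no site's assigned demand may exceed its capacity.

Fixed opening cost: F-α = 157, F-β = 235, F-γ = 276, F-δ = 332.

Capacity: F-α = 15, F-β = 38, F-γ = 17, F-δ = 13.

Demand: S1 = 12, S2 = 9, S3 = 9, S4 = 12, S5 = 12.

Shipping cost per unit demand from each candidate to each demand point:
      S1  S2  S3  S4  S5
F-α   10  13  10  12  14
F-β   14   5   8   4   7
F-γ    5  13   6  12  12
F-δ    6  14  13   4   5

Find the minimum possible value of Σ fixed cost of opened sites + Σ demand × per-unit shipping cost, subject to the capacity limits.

995

Open {F-α, F-β, F-γ}; cheapest assignment that respects the capacities:
  F-α (cap 15, load 9): S3 — cost 9×10 = 90
  F-β (cap 38, load 33): S2, S4, S5 — cost 9×5 + 12×4 + 12×7 = 177
  F-γ (cap 17, load 12): S1 — cost 12×5 = 60
  Shipping 327, fixed 668 → total 995.
  Any other capacity-feasible assignment to {F-α, F-β, F-γ} ships for at least 327.
Compare {F-α, F-β, F-δ}: its best feasible assignment gives total 1063.
Compare {F-β, F-γ, F-δ}: its best feasible assignment gives total 1128.
Every other set of open sites that can feasibly serve all demand totals ≥ 1063 even under its best assignment. Minimum: 995.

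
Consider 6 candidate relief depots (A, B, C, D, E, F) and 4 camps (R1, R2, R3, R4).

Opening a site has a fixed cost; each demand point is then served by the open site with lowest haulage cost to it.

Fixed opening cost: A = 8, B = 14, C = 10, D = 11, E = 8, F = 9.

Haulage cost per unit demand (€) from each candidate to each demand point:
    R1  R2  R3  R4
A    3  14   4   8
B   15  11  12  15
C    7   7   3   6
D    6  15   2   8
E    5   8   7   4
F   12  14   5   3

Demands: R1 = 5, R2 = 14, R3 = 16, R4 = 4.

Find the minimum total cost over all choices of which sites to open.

Open {A, C, D, F}: assign each demand point to its cheapest open site.
  R1→A 5×3=15, R2→C 14×7=98, R3→D 16×2=32, R4→F 4×3=12
  haulage cost 157, fixed 38 → total 195.
Compare {A, C, D}: haulage cost 169 + fixed 29 = 198.
Compare {A, C, D, E}: haulage cost 161 + fixed 37 = 198.
Compare {A, C, F}: haulage cost 173 + fixed 27 = 200.
All other subsets cost ≥ 198. Minimum total cost: 195.

195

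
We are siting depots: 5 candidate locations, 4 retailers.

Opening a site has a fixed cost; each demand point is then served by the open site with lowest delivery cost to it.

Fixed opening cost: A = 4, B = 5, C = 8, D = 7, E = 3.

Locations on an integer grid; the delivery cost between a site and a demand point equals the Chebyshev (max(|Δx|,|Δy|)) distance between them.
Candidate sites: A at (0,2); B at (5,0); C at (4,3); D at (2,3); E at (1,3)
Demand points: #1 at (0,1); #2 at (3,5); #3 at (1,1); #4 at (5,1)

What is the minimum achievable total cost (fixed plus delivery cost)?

13

Open {E}: assign each demand point to its cheapest open site.
  #1→E 2, #2→E 2, #3→E 2, #4→E 4
  delivery cost 10, fixed 3 → total 13.
Compare {A}: delivery cost 10 + fixed 4 = 14.
Compare {A, B}: delivery cost 6 + fixed 9 = 15.
Compare {A, E}: delivery cost 8 + fixed 7 = 15.
All other subsets cost ≥ 14. Minimum total cost: 13.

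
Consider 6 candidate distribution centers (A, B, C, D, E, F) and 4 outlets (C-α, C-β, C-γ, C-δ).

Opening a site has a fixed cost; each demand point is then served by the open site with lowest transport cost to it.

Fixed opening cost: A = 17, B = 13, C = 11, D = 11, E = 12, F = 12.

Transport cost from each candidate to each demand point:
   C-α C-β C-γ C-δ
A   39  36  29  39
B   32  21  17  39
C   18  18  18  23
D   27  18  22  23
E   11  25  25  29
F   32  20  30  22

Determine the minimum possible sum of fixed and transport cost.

88

Open {C}: assign each demand point to its cheapest open site.
  C-α→C 18, C-β→C 18, C-γ→C 18, C-δ→C 23
  transport cost 77, fixed 11 → total 88.
Compare {C, E}: transport cost 70 + fixed 23 = 93.
Compare {D, E}: transport cost 74 + fixed 23 = 97.
Compare {C, D}: transport cost 77 + fixed 22 = 99.
All other subsets cost ≥ 93. Minimum total cost: 88.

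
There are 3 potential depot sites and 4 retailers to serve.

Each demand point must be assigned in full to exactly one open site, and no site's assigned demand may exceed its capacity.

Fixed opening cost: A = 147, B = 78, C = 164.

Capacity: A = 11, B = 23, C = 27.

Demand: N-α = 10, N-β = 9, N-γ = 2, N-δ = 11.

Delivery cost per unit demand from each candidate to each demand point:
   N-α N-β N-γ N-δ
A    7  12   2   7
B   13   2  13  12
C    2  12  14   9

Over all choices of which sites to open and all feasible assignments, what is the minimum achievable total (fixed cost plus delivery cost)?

405

Open {B, C}; cheapest assignment that respects the capacities:
  B (cap 23, load 11): N-β, N-γ — cost 9×2 + 2×13 = 44
  C (cap 27, load 21): N-α, N-δ — cost 10×2 + 11×9 = 119
  Shipping 163, fixed 242 → total 405.
  Any other capacity-feasible assignment to {B, C} ships for at least 163.
Compare {A, B}: its best feasible assignment gives total 471.
Compare {A, B, C}: its best feasible assignment gives total 530.
Every other set of open sites that can feasibly serve all demand totals ≥ 471 even under its best assignment. Minimum: 405.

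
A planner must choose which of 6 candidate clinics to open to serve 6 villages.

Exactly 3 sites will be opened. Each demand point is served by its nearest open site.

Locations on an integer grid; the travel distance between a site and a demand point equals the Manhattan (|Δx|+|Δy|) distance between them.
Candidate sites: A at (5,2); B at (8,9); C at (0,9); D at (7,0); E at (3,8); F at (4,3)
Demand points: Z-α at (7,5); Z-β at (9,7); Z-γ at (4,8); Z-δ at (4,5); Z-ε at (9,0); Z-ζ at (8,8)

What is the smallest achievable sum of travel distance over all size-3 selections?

16

Open {B, D, E}.
  Z-α→B 5, Z-β→B 3, Z-γ→E 1, Z-δ→E 4, Z-ε→D 2, Z-ζ→B 1  ⇒ total 16.
Compare {B, D, F}: total 18.
Compare {A, B, D}: total 20.
No size-3 selection does better; minimum is 16.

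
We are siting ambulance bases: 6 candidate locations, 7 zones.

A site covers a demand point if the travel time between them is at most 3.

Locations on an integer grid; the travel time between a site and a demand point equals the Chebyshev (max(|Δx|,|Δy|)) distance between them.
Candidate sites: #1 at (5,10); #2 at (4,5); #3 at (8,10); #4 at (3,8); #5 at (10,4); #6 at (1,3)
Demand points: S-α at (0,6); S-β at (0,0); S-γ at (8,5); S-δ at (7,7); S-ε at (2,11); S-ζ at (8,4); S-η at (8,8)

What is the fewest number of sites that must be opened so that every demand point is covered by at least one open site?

Coverage sets (demand points within 3 of each site):
  #1: {S-δ, S-ε, S-η}
  #2: {S-δ}
  #3: {S-δ, S-η}
  #4: {S-α, S-ε}
  #5: {S-γ, S-δ, S-ζ}
  #6: {S-α, S-β}
No 2 sites suffice: every size-2 union leaves at least one demand point uncovered.
But {#1, #5, #6} covers everything, so the minimum is 3.

3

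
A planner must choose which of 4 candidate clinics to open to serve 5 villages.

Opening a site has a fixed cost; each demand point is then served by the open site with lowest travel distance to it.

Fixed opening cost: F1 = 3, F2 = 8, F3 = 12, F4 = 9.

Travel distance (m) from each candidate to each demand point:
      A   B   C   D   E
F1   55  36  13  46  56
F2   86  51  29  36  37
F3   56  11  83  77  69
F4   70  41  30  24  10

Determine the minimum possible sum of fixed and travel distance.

137

Open {F1, F3, F4}: assign each demand point to its cheapest open site.
  A→F1 55, B→F3 11, C→F1 13, D→F4 24, E→F4 10
  travel distance 113, fixed 24 → total 137.
Compare {F1, F2, F3, F4}: travel distance 113 + fixed 32 = 145.
Compare {F1, F4}: travel distance 138 + fixed 12 = 150.
Compare {F3, F4}: travel distance 131 + fixed 21 = 152.
All other subsets cost ≥ 145. Minimum total cost: 137.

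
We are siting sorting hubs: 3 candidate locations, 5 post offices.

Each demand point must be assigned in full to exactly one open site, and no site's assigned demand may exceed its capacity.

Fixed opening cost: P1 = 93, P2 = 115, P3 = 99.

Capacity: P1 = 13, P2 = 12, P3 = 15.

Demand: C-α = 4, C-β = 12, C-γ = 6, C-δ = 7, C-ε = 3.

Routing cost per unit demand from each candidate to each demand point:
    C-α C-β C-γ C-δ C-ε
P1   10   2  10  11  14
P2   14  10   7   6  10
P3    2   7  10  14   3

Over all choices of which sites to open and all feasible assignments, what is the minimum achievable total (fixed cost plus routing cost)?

Open {P1, P2, P3}; cheapest assignment that respects the capacities:
  P1 (cap 13, load 12): C-β — cost 12×2 = 24
  P2 (cap 12, load 7): C-δ — cost 7×6 = 42
  P3 (cap 15, load 13): C-α, C-γ, C-ε — cost 4×2 + 6×10 + 3×3 = 77
  Shipping 143, fixed 307 → total 450.
  Any other capacity-feasible assignment to {P1, P2, P3} ships for at least 143.
Total demand is 32 and no other set of sites has combined capacity ≥ 32, so {P1, P2, P3} is the only feasible choice of open sites. Minimum: 450.

450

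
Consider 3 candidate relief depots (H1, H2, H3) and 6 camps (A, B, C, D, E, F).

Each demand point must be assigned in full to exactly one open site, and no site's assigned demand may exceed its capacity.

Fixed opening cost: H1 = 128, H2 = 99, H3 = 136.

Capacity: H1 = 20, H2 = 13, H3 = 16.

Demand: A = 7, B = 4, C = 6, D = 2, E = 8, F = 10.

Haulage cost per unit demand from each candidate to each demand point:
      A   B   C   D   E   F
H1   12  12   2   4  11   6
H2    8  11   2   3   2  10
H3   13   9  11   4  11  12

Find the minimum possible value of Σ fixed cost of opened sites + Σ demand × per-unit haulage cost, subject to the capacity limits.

584

Open {H1, H2, H3}; cheapest assignment that respects the capacities:
  H1 (cap 20, load 16): C, F — cost 6×2 + 10×6 = 72
  H2 (cap 13, load 10): D, E — cost 2×3 + 8×2 = 22
  H3 (cap 16, load 11): A, B — cost 7×13 + 4×9 = 127
  Shipping 221, fixed 363 → total 584.
  Any other capacity-feasible assignment to {H1, H2, H3} ships for at least 221.
Total demand is 37 and no other set of sites has combined capacity ≥ 37, so {H1, H2, H3} is the only feasible choice of open sites. Minimum: 584.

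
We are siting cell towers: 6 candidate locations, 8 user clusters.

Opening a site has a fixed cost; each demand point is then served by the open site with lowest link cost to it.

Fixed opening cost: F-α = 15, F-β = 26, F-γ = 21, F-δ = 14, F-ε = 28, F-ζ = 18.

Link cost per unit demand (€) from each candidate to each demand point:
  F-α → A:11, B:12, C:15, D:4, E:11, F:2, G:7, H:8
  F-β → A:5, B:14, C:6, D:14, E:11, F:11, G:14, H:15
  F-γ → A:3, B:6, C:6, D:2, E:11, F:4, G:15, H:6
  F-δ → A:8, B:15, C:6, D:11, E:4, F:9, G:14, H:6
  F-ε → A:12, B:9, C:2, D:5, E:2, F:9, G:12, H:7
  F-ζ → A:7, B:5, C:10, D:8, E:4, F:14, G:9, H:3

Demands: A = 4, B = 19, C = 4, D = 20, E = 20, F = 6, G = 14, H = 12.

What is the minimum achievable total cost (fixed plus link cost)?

423

Open {F-α, F-γ, F-ε, F-ζ}: assign each demand point to its cheapest open site.
  A→F-γ 4×3=12, B→F-ζ 19×5=95, C→F-ε 4×2=8, D→F-γ 20×2=40, E→F-ε 20×2=40, F→F-α 6×2=12, G→F-α 14×7=98, H→F-ζ 12×3=36
  link cost 341, fixed 82 → total 423.
Compare {F-α, F-γ, F-δ, F-ε, F-ζ}: link cost 341 + fixed 96 = 437.
Compare {F-γ, F-ε, F-ζ}: link cost 381 + fixed 67 = 448.
Compare {F-α, F-β, F-γ, F-ε, F-ζ}: link cost 341 + fixed 108 = 449.
All other subsets cost ≥ 437. Minimum total cost: 423.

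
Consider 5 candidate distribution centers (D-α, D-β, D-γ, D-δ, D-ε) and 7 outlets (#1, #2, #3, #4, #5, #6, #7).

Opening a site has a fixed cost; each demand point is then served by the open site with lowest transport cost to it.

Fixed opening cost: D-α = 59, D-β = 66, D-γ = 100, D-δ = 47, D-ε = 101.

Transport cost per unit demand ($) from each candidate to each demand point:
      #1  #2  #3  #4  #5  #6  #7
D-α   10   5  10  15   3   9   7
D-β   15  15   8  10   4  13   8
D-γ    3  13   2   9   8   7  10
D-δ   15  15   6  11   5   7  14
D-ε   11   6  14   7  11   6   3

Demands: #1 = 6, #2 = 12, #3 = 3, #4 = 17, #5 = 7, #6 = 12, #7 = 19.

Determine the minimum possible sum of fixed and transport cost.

579

Open {D-α, D-ε}: assign each demand point to its cheapest open site.
  #1→D-α 6×10=60, #2→D-α 12×5=60, #3→D-α 3×10=30, #4→D-ε 17×7=119, #5→D-α 7×3=21, #6→D-ε 12×6=72, #7→D-ε 19×3=57
  transport cost 419, fixed 160 → total 579.
Compare {D-δ, D-ε}: transport cost 439 + fixed 148 = 587.
Compare {D-γ, D-ε}: transport cost 400 + fixed 201 = 601.
Compare {D-β, D-ε}: transport cost 438 + fixed 167 = 605.
All other subsets cost ≥ 587. Minimum total cost: 579.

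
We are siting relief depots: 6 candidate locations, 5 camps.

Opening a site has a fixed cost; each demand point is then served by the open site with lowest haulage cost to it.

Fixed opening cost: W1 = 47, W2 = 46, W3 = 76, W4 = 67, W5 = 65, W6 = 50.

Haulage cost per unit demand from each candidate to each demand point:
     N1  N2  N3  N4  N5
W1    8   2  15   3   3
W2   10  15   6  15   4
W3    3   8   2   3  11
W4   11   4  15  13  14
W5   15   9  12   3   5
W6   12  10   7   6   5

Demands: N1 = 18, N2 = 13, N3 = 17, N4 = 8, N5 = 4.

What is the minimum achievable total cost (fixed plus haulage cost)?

Open {W1, W3}: assign each demand point to its cheapest open site.
  N1→W3 18×3=54, N2→W1 13×2=26, N3→W3 17×2=34, N4→W1 8×3=24, N5→W1 4×3=12
  haulage cost 150, fixed 123 → total 273.
Compare {W1, W2, W3}: haulage cost 150 + fixed 169 = 319.
Compare {W1, W3, W6}: haulage cost 150 + fixed 173 = 323.
Compare {W3}: haulage cost 260 + fixed 76 = 336.
All other subsets cost ≥ 319. Minimum total cost: 273.

273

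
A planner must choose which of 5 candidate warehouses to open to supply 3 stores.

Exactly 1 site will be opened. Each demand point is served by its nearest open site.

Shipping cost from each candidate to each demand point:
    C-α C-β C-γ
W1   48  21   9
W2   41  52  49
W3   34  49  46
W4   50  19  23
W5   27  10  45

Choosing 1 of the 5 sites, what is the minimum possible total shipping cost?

78

Open {W1}.
  C-α→W1 48, C-β→W1 21, C-γ→W1 9  ⇒ total 78.
Compare {W5}: total 82.
Compare {W4}: total 92.
No size-1 selection does better; minimum is 78.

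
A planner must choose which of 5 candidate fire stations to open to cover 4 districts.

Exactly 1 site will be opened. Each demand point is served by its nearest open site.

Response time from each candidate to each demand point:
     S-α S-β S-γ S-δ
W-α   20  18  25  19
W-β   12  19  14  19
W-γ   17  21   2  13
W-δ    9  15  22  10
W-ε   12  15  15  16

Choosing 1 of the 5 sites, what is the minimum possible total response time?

53

Open {W-γ}.
  S-α→W-γ 17, S-β→W-γ 21, S-γ→W-γ 2, S-δ→W-γ 13  ⇒ total 53.
Compare {W-δ}: total 56.
Compare {W-ε}: total 58.
No size-1 selection does better; minimum is 53.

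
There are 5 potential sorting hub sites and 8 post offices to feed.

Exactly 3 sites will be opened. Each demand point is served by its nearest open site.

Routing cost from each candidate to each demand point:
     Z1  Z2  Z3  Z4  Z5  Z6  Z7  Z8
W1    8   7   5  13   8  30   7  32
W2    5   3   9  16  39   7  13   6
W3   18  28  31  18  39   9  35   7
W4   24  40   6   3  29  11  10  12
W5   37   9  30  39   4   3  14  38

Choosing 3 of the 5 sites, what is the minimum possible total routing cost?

Open {W2, W4, W5}.
  Z1→W2 5, Z2→W2 3, Z3→W4 6, Z4→W4 3, Z5→W5 4, Z6→W5 3, Z7→W4 10, Z8→W2 6  ⇒ total 40.
Compare {W1, W2, W4}: total 44.
Compare {W1, W2, W5}: total 46.
No size-3 selection does better; minimum is 40.

40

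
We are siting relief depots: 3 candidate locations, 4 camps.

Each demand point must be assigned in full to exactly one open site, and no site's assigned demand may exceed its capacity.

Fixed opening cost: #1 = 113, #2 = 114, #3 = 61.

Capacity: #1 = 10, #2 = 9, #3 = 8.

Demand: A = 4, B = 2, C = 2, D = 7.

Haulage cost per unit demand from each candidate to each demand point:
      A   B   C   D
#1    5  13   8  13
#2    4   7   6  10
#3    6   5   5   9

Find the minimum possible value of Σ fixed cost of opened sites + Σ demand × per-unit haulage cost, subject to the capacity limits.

Open {#2, #3}; cheapest assignment that respects the capacities:
  #2 (cap 9, load 8): A, B, C — cost 4×4 + 2×7 + 2×6 = 42
  #3 (cap 8, load 7): D — cost 7×9 = 63
  Shipping 105, fixed 175 → total 280.
  Any other capacity-feasible assignment to {#2, #3} ships for at least 105.
Compare {#1, #3}: its best feasible assignment gives total 299.
Compare {#1, #2}: its best feasible assignment gives total 347.
Every other set of open sites that can feasibly serve all demand totals ≥ 299 even under its best assignment. Minimum: 280.

280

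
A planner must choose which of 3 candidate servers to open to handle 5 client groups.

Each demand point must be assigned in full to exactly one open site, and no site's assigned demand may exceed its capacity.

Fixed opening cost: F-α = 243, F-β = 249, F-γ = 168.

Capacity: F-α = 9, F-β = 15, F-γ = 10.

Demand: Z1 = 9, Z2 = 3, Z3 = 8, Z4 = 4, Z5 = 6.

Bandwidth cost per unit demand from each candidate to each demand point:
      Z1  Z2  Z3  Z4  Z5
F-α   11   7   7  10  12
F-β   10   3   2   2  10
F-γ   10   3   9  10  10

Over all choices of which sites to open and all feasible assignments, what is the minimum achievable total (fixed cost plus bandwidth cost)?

852

Open {F-α, F-β, F-γ}; cheapest assignment that respects the capacities:
  F-α (cap 9, load 9): Z1 — cost 9×11 = 99
  F-β (cap 15, load 15): Z2, Z3, Z4 — cost 3×3 + 8×2 + 4×2 = 33
  F-γ (cap 10, load 6): Z5 — cost 6×10 = 60
  Shipping 192, fixed 660 → total 852.
  Any other capacity-feasible assignment to {F-α, F-β, F-γ} ships for at least 192.
Total demand is 30 and no other set of sites has combined capacity ≥ 30, so {F-α, F-β, F-γ} is the only feasible choice of open sites. Minimum: 852.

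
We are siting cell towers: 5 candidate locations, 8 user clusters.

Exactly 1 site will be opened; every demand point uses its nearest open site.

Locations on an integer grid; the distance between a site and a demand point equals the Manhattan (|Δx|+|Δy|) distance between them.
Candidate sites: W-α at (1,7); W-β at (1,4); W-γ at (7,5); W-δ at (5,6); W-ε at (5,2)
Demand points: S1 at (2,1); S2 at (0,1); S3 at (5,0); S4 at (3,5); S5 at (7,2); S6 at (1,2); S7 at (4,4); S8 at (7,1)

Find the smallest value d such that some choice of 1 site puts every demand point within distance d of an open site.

6

Open {W-ε}.
  Farthest demand point is S2 at distance 6 (to W-ε); all others are ≤ 6.
With {W-β} the worst case is 9.
With {W-δ} the worst case is 10.
No size-1 selection achieves below 6.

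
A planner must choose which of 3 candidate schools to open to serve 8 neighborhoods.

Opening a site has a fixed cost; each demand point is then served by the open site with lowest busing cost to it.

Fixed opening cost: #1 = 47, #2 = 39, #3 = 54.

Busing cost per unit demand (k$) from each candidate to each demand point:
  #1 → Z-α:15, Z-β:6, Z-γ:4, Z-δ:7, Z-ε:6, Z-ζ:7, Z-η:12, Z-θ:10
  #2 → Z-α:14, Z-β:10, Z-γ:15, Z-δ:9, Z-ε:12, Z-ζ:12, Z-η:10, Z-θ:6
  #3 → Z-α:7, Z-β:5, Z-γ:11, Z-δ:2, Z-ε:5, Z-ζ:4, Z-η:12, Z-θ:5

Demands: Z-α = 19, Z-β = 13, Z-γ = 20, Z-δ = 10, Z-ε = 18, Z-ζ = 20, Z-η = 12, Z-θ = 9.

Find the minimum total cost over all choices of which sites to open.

Open {#1, #3}: assign each demand point to its cheapest open site.
  Z-α→#3 19×7=133, Z-β→#3 13×5=65, Z-γ→#1 20×4=80, Z-δ→#3 10×2=20, Z-ε→#3 18×5=90, Z-ζ→#3 20×4=80, Z-η→#1 12×12=144, Z-θ→#3 9×5=45
  busing cost 657, fixed 101 → total 758.
Compare {#1, #2, #3}: busing cost 633 + fixed 140 = 773.
Compare {#3}: busing cost 797 + fixed 54 = 851.
Compare {#2, #3}: busing cost 773 + fixed 93 = 866.
All other subsets cost ≥ 773. Minimum total cost: 758.

758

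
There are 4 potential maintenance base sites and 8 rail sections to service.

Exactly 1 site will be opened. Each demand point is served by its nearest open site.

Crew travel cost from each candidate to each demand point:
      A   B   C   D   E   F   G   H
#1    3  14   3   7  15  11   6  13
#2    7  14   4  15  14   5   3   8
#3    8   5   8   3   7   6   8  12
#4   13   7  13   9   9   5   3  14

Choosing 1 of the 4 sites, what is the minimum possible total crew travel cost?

Open {#3}.
  A→#3 8, B→#3 5, C→#3 8, D→#3 3, E→#3 7, F→#3 6, G→#3 8, H→#3 12  ⇒ total 57.
Compare {#2}: total 70.
Compare {#1}: total 72.
No size-1 selection does better; minimum is 57.

57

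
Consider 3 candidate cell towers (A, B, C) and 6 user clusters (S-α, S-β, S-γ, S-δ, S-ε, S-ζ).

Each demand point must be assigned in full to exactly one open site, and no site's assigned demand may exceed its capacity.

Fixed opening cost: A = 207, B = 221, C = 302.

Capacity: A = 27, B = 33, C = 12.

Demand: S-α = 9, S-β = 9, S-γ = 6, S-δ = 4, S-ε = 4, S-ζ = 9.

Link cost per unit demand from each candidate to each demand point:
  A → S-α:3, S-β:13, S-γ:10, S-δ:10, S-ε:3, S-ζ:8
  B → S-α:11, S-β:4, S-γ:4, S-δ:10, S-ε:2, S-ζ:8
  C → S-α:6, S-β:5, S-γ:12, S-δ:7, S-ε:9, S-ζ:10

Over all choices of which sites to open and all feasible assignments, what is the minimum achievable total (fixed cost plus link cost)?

Open {A, B}; cheapest assignment that respects the capacities:
  A (cap 27, load 22): S-α, S-δ, S-ζ — cost 9×3 + 4×10 + 9×8 = 139
  B (cap 33, load 19): S-β, S-γ, S-ε — cost 9×4 + 6×4 + 4×2 = 68
  Shipping 207, fixed 428 → total 635.
  Any other capacity-feasible assignment to {A, B} ships for at least 207.
Compare {B, C}: its best feasible assignment gives total 757.
Compare {A, B, C}: its best feasible assignment gives total 925.
Every other set of open sites that can feasibly serve all demand totals ≥ 757 even under its best assignment. Minimum: 635.

635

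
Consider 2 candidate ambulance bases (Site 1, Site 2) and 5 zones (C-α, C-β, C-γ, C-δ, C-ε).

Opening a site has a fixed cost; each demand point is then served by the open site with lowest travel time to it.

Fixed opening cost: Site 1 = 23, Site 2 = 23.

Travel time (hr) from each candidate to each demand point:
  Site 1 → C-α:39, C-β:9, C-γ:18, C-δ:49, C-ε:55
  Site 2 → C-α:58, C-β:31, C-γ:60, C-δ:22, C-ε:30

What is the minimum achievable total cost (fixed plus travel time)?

Open {Site 1, Site 2}: assign each demand point to its cheapest open site.
  C-α→Site 1 39, C-β→Site 1 9, C-γ→Site 1 18, C-δ→Site 2 22, C-ε→Site 2 30
  travel time 118, fixed 46 → total 164.
Compare {Site 1}: travel time 170 + fixed 23 = 193.
Compare {Site 2}: travel time 201 + fixed 23 = 224.

164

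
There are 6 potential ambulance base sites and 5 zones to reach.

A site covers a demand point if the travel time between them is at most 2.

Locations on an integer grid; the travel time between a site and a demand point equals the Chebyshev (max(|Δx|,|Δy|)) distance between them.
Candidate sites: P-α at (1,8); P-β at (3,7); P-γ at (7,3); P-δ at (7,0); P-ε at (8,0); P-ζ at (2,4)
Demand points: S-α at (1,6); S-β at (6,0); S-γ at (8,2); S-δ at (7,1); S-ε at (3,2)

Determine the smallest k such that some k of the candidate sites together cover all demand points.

Coverage sets (demand points within 2 of each site):
  P-α: {S-α}
  P-β: {S-α}
  P-γ: {S-γ, S-δ}
  P-δ: {S-β, S-γ, S-δ}
  P-ε: {S-β, S-γ, S-δ}
  P-ζ: {S-α, S-ε}
No single site covers all 5 demand points.
But {P-δ, P-ζ} covers everything, so the minimum is 2.

2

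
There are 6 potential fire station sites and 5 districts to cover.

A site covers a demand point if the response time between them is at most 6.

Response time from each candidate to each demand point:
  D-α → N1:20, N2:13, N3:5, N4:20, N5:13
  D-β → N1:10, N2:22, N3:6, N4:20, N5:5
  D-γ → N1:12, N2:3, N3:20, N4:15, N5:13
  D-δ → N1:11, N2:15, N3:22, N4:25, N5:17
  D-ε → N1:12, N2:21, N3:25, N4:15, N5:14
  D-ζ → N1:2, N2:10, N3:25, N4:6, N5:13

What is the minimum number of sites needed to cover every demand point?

3

Coverage sets (demand points within 6 of each site):
  D-α: {N3}
  D-β: {N3, N5}
  D-γ: {N2}
  D-δ: {}
  D-ε: {}
  D-ζ: {N1, N4}
No 2 sites suffice: every size-2 union leaves at least one demand point uncovered.
But {D-β, D-γ, D-ζ} covers everything, so the minimum is 3.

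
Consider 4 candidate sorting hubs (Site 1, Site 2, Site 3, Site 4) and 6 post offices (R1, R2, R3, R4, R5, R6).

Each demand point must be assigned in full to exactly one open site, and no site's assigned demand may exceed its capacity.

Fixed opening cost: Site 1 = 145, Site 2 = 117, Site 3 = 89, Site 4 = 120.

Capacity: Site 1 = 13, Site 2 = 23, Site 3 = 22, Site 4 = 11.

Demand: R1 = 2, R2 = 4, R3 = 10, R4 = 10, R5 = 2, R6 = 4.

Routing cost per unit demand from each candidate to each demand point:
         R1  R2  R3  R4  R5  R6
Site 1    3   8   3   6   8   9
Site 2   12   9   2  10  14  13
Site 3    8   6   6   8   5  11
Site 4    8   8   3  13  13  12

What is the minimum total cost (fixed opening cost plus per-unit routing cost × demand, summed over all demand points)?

400

Open {Site 2, Site 3}; cheapest assignment that respects the capacities:
  Site 2 (cap 23, load 10): R3 — cost 10×2 = 20
  Site 3 (cap 22, load 22): R1, R2, R4, R5, R6 — cost 2×8 + 4×6 + 10×8 + 2×5 + 4×11 = 174
  Shipping 194, fixed 206 → total 400.
  Any other capacity-feasible assignment to {Site 2, Site 3} ships for at least 194.
Compare {Site 3, Site 4}: its best feasible assignment gives total 413.
Compare {Site 1, Site 3}: its best feasible assignment gives total 428.
Every other set of open sites that can feasibly serve all demand totals ≥ 413 even under its best assignment. Minimum: 400.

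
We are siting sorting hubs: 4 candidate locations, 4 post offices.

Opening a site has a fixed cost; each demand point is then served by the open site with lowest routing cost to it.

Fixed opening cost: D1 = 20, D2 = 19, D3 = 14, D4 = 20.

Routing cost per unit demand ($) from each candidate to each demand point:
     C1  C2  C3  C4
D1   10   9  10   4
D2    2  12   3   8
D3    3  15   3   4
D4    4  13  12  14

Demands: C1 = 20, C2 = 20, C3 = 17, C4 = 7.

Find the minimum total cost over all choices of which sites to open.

Open {D1, D2}: assign each demand point to its cheapest open site.
  C1→D2 20×2=40, C2→D1 20×9=180, C3→D2 17×3=51, C4→D1 7×4=28
  routing cost 299, fixed 39 → total 338.
Compare {D1, D2, D3}: routing cost 299 + fixed 53 = 352.
Compare {D1, D3}: routing cost 319 + fixed 34 = 353.
Compare {D1, D2, D4}: routing cost 299 + fixed 59 = 358.
All other subsets cost ≥ 352. Minimum total cost: 338.

338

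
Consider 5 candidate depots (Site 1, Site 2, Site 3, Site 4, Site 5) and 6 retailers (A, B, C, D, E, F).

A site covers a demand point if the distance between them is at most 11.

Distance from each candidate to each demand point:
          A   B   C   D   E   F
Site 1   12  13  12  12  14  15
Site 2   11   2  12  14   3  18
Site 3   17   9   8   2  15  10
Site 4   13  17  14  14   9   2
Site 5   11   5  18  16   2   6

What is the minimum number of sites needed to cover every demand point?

Coverage sets (demand points within 11 of each site):
  Site 1: {}
  Site 2: {A, B, E}
  Site 3: {B, C, D, F}
  Site 4: {E, F}
  Site 5: {A, B, E, F}
No single site covers all 6 demand points.
But {Site 2, Site 3} covers everything, so the minimum is 2.

2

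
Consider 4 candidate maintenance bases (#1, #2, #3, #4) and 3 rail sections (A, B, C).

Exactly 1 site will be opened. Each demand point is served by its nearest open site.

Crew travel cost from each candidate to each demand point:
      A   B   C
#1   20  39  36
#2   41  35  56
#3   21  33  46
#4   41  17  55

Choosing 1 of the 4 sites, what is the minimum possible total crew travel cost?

95

Open {#1}.
  A→#1 20, B→#1 39, C→#1 36  ⇒ total 95.
Compare {#3}: total 100.
Compare {#4}: total 113.
No size-1 selection does better; minimum is 95.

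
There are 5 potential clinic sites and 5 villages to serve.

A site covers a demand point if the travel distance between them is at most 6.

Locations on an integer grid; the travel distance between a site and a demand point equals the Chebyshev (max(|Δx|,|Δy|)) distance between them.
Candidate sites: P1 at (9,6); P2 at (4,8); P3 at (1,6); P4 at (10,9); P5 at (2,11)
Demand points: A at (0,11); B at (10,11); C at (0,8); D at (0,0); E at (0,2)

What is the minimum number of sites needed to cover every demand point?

Coverage sets (demand points within 6 of each site):
  P1: {B}
  P2: {A, B, C, E}
  P3: {A, C, D, E}
  P4: {B}
  P5: {A, C}
No single site covers all 5 demand points.
But {P1, P3} covers everything, so the minimum is 2.

2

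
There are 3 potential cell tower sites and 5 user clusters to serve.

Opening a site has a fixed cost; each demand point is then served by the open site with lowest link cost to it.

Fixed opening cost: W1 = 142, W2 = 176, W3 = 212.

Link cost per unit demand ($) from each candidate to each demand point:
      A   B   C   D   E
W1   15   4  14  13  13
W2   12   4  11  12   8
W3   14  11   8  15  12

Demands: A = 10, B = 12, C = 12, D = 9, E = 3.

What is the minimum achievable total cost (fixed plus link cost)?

Open {W2}: assign each demand point to its cheapest open site.
  A→W2 10×12=120, B→W2 12×4=48, C→W2 12×11=132, D→W2 9×12=108, E→W2 3×8=24
  link cost 432, fixed 176 → total 608.
Compare {W1}: link cost 522 + fixed 142 = 664.
Compare {W1, W2}: link cost 432 + fixed 318 = 750.
Compare {W3}: link cost 539 + fixed 212 = 751.
All other subsets cost ≥ 664. Minimum total cost: 608.

608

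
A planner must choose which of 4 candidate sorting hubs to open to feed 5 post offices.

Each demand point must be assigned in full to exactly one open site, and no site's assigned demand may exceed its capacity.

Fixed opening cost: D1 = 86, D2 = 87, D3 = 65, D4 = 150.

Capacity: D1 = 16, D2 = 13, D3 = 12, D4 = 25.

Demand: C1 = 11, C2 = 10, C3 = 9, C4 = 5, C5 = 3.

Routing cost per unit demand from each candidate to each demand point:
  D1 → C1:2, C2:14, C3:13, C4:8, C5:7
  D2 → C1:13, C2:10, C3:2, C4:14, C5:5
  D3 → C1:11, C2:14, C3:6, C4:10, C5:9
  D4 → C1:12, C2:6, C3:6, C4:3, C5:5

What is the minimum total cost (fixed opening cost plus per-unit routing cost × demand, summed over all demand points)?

Open {D1, D4}; cheapest assignment that respects the capacities:
  D1 (cap 16, load 14): C1, C5 — cost 11×2 + 3×7 = 43
  D4 (cap 25, load 24): C2, C3, C4 — cost 10×6 + 9×6 + 5×3 = 129
  Shipping 172, fixed 236 → total 408.
  Any other capacity-feasible assignment to {D1, D4} ships for at least 172.
Compare {D1, D2, D4}: its best feasible assignment gives total 453.
Compare {D1, D3, D4}: its best feasible assignment gives total 467.
Every other set of open sites that can feasibly serve all demand totals ≥ 453 even under its best assignment. Minimum: 408.

408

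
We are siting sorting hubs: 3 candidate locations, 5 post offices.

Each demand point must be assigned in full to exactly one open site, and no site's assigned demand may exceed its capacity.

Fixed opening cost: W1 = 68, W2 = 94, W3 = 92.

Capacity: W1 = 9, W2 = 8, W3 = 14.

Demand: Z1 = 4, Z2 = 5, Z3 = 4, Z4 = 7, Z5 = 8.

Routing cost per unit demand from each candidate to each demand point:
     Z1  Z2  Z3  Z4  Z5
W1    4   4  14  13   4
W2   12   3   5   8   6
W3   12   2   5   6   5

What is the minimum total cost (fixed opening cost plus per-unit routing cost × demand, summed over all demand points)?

Open {W1, W2, W3}; cheapest assignment that respects the capacities:
  W1 (cap 9, load 9): Z1, Z2 — cost 4×4 + 5×4 = 36
  W2 (cap 8, load 8): Z5 — cost 8×6 = 48
  W3 (cap 14, load 11): Z3, Z4 — cost 4×5 + 7×6 = 62
  Shipping 146, fixed 254 → total 400.
  Any other capacity-feasible assignment to {W1, W2, W3} ships for at least 146.
Total demand is 28 and no other set of sites has combined capacity ≥ 28, so {W1, W2, W3} is the only feasible choice of open sites. Minimum: 400.

400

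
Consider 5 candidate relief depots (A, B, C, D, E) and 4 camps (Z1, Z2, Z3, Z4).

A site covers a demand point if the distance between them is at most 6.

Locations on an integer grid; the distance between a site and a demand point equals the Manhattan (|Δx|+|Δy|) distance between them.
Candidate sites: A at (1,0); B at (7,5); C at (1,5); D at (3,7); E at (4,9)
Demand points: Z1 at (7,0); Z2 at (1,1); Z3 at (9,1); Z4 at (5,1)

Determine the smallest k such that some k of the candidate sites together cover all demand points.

Coverage sets (demand points within 6 of each site):
  A: {Z1, Z2, Z4}
  B: {Z1, Z3, Z4}
  C: {Z2}
  D: {}
  E: {}
No single site covers all 4 demand points.
But {A, B} covers everything, so the minimum is 2.

2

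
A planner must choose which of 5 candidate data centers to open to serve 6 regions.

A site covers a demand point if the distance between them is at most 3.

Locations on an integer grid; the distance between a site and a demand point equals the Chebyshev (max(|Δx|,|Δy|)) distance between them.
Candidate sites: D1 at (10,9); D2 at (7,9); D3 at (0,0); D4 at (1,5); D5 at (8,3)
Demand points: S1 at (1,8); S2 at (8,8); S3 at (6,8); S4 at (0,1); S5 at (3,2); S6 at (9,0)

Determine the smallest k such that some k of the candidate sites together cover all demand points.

Coverage sets (demand points within 3 of each site):
  D1: {S2}
  D2: {S2, S3}
  D3: {S4, S5}
  D4: {S1, S5}
  D5: {S6}
No 3 sites suffice: every size-3 union leaves at least one demand point uncovered.
But {D2, D3, D4, D5} covers everything, so the minimum is 4.

4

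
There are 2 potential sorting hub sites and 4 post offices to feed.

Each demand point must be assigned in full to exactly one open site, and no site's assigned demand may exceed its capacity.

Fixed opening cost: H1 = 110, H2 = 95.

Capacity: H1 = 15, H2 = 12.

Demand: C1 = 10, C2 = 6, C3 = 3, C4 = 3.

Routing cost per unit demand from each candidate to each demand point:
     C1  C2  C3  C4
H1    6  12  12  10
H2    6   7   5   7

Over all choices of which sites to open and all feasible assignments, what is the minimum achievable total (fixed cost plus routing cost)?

343

Open {H1, H2}; cheapest assignment that respects the capacities:
  H1 (cap 15, load 10): C1 — cost 10×6 = 60
  H2 (cap 12, load 12): C2, C3, C4 — cost 6×7 + 3×5 + 3×7 = 78
  Shipping 138, fixed 205 → total 343.
  Any other capacity-feasible assignment to {H1, H2} ships for at least 138.
Total demand is 22 and no other set of sites has combined capacity ≥ 22, so {H1, H2} is the only feasible choice of open sites. Minimum: 343.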